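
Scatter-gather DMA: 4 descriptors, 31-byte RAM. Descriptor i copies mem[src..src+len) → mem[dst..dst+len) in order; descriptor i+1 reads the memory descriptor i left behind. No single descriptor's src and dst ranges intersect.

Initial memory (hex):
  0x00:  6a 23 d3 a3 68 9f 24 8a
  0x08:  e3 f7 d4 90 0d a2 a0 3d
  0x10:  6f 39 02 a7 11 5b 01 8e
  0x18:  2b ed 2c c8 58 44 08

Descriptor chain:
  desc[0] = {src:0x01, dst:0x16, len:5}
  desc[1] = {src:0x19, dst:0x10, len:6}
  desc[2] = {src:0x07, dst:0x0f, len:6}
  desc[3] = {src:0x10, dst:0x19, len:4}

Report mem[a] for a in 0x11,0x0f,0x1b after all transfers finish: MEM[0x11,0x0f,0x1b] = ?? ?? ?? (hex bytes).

MEM[0x11,0x0f,0x1b] = f7 8a d4

#0 dst[0x16+5] := {0x23,0xd3,0xa3,0x68,0x9f}
#1 dst[0x10+6] := {0x68,0x9f,0xc8,0x58,0x44,0x08}
#2 dst[0x0f+6] := {0x8a,0xe3,0xf7,0xd4,0x90,0x0d}
#3 dst[0x19+4] := {0xe3,0xf7,0xd4,0x90}
query mem[0x11]=0xf7, mem[0x0f]=0x8a, mem[0x1b]=0xd4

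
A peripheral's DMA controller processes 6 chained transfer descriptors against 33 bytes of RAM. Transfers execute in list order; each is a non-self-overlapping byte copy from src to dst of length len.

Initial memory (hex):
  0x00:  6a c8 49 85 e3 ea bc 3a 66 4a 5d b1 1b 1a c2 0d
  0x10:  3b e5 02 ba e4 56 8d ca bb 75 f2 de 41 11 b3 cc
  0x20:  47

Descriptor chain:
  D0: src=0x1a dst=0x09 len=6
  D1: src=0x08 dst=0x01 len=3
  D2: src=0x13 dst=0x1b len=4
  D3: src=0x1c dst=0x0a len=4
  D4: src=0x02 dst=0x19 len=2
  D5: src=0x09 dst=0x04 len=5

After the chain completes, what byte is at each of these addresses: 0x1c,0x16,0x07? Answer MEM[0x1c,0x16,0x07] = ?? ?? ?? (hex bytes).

  after D0: wrote 6B at 0x09 = f2de4111b3cc
  after D1: wrote 3B at 0x01 = 66f2de
  after D2: wrote 4B at 0x1b = bae4568d
  after D3: wrote 4B at 0x0a = e4568dcc
  after D4: wrote 2B at 0x19 = f2de
  after D5: wrote 5B at 0x04 = f2e4568dcc
query mem[0x1c]=0xe4, mem[0x16]=0x8d, mem[0x07]=0x8d

MEM[0x1c,0x16,0x07] = e4 8d 8d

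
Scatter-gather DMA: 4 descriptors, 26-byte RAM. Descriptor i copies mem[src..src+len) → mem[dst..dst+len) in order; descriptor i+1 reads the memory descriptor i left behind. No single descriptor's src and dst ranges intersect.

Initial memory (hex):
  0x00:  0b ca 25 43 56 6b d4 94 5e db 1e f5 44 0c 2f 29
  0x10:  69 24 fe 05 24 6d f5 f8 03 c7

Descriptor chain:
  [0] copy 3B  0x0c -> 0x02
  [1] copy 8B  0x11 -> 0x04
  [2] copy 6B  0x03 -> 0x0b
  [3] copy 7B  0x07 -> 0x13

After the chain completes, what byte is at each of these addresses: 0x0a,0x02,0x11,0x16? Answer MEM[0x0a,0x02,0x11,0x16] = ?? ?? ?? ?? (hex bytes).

[0] 0x0c->0x02 len=3 : 44 0c 2f
[1] 0x11->0x04 len=8 : 24 fe 05 24 6d f5 f8 03
[2] 0x03->0x0b len=6 : 0c 24 fe 05 24 6d
[3] 0x07->0x13 len=7 : 24 6d f5 f8 0c 24 fe
query mem[0x0a]=0xf8, mem[0x02]=0x44, mem[0x11]=0x24, mem[0x16]=0xf8

MEM[0x0a,0x02,0x11,0x16] = f8 44 24 f8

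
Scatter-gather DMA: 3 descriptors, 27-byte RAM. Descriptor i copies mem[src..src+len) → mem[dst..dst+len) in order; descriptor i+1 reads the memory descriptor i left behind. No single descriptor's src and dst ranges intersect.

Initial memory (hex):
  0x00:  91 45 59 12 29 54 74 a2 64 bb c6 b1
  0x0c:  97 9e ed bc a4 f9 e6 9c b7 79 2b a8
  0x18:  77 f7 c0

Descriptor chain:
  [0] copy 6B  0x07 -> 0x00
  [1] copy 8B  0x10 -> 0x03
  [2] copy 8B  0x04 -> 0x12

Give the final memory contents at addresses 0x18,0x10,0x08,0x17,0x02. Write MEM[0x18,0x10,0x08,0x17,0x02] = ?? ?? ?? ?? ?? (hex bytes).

D0: mem[0x00..0x05] <- [a2 64 bb c6 b1 97]
D1: mem[0x03..0x0a] <- [a4 f9 e6 9c b7 79 2b a8]
D2: mem[0x12..0x19] <- [f9 e6 9c b7 79 2b a8 b1]
query mem[0x18]=0xa8, mem[0x10]=0xa4, mem[0x08]=0x79, mem[0x17]=0x2b, mem[0x02]=0xbb

MEM[0x18,0x10,0x08,0x17,0x02] = a8 a4 79 2b bb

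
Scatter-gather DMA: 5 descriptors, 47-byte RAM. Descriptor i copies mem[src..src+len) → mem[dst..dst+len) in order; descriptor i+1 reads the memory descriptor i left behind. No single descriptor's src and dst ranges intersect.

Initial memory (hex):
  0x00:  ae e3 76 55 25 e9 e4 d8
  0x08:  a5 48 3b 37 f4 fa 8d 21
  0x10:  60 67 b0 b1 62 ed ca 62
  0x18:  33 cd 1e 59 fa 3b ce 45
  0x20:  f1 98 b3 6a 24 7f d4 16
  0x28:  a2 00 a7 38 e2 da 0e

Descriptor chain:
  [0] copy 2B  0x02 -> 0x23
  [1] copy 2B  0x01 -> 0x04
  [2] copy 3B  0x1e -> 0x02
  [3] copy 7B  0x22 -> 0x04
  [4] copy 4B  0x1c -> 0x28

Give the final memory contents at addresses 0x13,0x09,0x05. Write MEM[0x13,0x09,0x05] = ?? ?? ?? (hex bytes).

MEM[0x13,0x09,0x05] = b1 16 76

D0: mem[0x23..0x24] <- [76 55]
D1: mem[0x04..0x05] <- [e3 76]
D2: mem[0x02..0x04] <- [ce 45 f1]
D3: mem[0x04..0x0a] <- [b3 76 55 7f d4 16 a2]
D4: mem[0x28..0x2b] <- [fa 3b ce 45]
query mem[0x13]=0xb1, mem[0x09]=0x16, mem[0x05]=0x76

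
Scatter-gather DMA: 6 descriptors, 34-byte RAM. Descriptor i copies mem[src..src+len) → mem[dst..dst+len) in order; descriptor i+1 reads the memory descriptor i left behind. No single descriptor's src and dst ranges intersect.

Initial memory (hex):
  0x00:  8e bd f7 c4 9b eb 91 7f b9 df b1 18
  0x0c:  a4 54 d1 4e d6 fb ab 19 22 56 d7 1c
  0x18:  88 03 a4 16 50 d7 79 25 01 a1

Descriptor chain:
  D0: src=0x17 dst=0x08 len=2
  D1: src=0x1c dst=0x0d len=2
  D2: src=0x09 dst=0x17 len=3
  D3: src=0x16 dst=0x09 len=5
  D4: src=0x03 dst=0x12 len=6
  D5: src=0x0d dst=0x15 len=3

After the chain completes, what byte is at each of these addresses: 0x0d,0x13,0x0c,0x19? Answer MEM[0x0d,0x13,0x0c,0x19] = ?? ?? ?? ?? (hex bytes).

MEM[0x0d,0x13,0x0c,0x19] = a4 9b 18 18

[0] 0x17->0x08 len=2 : 1c 88
[1] 0x1c->0x0d len=2 : 50 d7
[2] 0x09->0x17 len=3 : 88 b1 18
[3] 0x16->0x09 len=5 : d7 88 b1 18 a4
[4] 0x03->0x12 len=6 : c4 9b eb 91 7f 1c
[5] 0x0d->0x15 len=3 : a4 d7 4e
query mem[0x0d]=0xa4, mem[0x13]=0x9b, mem[0x0c]=0x18, mem[0x19]=0x18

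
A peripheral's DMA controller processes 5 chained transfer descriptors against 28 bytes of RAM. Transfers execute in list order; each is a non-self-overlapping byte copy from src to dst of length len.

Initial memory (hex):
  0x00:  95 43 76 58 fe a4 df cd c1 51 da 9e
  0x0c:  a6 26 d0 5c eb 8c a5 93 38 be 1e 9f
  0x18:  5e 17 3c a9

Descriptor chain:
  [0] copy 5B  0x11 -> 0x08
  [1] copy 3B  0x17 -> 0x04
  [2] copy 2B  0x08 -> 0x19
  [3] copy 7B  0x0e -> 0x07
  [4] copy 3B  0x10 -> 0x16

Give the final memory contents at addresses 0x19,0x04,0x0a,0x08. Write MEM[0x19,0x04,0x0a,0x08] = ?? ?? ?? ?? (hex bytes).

MEM[0x19,0x04,0x0a,0x08] = 8c 9f 8c 5c

  after D0: wrote 5B at 0x08 = 8ca59338be
  after D1: wrote 3B at 0x04 = 9f5e17
  after D2: wrote 2B at 0x19 = 8ca5
  after D3: wrote 7B at 0x07 = d05ceb8ca59338
  after D4: wrote 3B at 0x16 = eb8ca5
query mem[0x19]=0x8c, mem[0x04]=0x9f, mem[0x0a]=0x8c, mem[0x08]=0x5c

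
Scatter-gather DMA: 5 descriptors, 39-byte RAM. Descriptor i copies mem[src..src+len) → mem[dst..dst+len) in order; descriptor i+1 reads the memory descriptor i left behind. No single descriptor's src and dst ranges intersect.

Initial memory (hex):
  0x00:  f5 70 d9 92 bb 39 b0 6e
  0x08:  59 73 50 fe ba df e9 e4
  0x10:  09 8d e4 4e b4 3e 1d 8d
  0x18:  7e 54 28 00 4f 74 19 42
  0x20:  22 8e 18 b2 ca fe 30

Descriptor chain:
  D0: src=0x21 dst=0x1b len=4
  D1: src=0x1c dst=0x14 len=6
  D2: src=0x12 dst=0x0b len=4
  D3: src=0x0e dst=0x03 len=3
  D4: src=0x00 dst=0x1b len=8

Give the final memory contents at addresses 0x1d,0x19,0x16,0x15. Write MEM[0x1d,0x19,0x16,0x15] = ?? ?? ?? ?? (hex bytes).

#0 dst[0x1b+4] := {0x8e,0x18,0xb2,0xca}
#1 dst[0x14+6] := {0x18,0xb2,0xca,0x42,0x22,0x8e}
#2 dst[0x0b+4] := {0xe4,0x4e,0x18,0xb2}
#3 dst[0x03+3] := {0xb2,0xe4,0x09}
#4 dst[0x1b+8] := {0xf5,0x70,0xd9,0xb2,0xe4,0x09,0xb0,0x6e}
query mem[0x1d]=0xd9, mem[0x19]=0x8e, mem[0x16]=0xca, mem[0x15]=0xb2

MEM[0x1d,0x19,0x16,0x15] = d9 8e ca b2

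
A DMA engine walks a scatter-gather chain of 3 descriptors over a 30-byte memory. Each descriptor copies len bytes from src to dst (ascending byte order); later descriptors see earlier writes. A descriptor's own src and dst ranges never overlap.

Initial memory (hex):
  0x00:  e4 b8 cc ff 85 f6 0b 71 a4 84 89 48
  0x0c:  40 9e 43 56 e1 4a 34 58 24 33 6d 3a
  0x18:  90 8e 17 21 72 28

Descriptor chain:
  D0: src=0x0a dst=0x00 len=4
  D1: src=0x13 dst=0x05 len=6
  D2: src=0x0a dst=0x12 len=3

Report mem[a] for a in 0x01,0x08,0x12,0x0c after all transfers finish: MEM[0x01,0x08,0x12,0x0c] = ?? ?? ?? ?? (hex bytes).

MEM[0x01,0x08,0x12,0x0c] = 48 6d 90 40

  after D0: wrote 4B at 0x00 = 8948409e
  after D1: wrote 6B at 0x05 = 5824336d3a90
  after D2: wrote 3B at 0x12 = 904840
query mem[0x01]=0x48, mem[0x08]=0x6d, mem[0x12]=0x90, mem[0x0c]=0x40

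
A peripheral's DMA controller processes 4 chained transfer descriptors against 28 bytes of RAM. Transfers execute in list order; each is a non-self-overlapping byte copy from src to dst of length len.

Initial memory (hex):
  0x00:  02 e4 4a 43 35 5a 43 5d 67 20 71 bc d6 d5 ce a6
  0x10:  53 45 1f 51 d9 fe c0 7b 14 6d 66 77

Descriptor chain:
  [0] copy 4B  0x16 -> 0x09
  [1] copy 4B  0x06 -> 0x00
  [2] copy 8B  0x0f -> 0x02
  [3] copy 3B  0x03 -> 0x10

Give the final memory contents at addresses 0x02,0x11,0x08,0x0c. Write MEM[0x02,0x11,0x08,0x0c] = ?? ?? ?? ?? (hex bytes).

[0] 0x16->0x09 len=4 : c0 7b 14 6d
[1] 0x06->0x00 len=4 : 43 5d 67 c0
[2] 0x0f->0x02 len=8 : a6 53 45 1f 51 d9 fe c0
[3] 0x03->0x10 len=3 : 53 45 1f
query mem[0x02]=0xa6, mem[0x11]=0x45, mem[0x08]=0xfe, mem[0x0c]=0x6d

MEM[0x02,0x11,0x08,0x0c] = a6 45 fe 6d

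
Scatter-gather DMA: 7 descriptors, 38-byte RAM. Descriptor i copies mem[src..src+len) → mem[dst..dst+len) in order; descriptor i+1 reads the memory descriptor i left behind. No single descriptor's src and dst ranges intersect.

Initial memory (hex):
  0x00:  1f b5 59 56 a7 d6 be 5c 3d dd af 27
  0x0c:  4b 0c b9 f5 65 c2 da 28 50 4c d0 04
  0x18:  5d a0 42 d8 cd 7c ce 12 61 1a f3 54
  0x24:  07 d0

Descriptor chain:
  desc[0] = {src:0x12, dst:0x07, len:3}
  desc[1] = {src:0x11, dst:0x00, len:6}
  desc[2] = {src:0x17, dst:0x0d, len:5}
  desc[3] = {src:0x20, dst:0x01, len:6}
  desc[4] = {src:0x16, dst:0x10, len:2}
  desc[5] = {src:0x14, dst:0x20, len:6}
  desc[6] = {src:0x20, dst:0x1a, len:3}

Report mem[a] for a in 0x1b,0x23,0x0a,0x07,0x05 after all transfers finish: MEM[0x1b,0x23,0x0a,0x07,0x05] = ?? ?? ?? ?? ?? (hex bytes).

[0] 0x12->0x07 len=3 : da 28 50
[1] 0x11->0x00 len=6 : c2 da 28 50 4c d0
[2] 0x17->0x0d len=5 : 04 5d a0 42 d8
[3] 0x20->0x01 len=6 : 61 1a f3 54 07 d0
[4] 0x16->0x10 len=2 : d0 04
[5] 0x14->0x20 len=6 : 50 4c d0 04 5d a0
[6] 0x20->0x1a len=3 : 50 4c d0
query mem[0x1b]=0x4c, mem[0x23]=0x04, mem[0x0a]=0xaf, mem[0x07]=0xda, mem[0x05]=0x07

MEM[0x1b,0x23,0x0a,0x07,0x05] = 4c 04 af da 07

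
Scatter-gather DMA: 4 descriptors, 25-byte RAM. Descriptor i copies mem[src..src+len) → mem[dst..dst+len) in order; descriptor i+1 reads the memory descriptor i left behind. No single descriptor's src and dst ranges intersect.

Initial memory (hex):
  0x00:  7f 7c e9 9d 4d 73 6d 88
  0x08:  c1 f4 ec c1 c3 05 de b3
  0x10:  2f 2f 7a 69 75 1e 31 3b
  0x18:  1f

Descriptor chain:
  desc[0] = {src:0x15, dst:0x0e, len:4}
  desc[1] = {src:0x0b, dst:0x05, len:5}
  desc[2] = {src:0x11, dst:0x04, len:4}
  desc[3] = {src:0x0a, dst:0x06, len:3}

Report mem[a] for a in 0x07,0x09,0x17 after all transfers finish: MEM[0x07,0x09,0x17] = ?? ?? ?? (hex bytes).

D0: mem[0x0e..0x11] <- [1e 31 3b 1f]
D1: mem[0x05..0x09] <- [c1 c3 05 1e 31]
D2: mem[0x04..0x07] <- [1f 7a 69 75]
D3: mem[0x06..0x08] <- [ec c1 c3]
query mem[0x07]=0xc1, mem[0x09]=0x31, mem[0x17]=0x3b

MEM[0x07,0x09,0x17] = c1 31 3b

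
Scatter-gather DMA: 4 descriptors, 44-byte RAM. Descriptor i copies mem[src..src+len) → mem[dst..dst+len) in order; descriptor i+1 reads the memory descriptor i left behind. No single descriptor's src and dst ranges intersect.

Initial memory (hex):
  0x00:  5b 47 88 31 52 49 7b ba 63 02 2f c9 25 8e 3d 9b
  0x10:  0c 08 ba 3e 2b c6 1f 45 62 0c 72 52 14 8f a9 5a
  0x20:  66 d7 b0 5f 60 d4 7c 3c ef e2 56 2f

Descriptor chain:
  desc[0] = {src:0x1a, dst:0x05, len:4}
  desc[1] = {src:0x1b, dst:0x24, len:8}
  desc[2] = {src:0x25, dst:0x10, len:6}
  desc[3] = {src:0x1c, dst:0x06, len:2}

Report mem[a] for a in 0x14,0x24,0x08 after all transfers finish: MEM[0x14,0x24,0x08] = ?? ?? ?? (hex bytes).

MEM[0x14,0x24,0x08] = 66 52 8f

  after D0: wrote 4B at 0x05 = 7252148f
  after D1: wrote 8B at 0x24 = 52148fa95a66d7b0
  after D2: wrote 6B at 0x10 = 148fa95a66d7
  after D3: wrote 2B at 0x06 = 148f
query mem[0x14]=0x66, mem[0x24]=0x52, mem[0x08]=0x8f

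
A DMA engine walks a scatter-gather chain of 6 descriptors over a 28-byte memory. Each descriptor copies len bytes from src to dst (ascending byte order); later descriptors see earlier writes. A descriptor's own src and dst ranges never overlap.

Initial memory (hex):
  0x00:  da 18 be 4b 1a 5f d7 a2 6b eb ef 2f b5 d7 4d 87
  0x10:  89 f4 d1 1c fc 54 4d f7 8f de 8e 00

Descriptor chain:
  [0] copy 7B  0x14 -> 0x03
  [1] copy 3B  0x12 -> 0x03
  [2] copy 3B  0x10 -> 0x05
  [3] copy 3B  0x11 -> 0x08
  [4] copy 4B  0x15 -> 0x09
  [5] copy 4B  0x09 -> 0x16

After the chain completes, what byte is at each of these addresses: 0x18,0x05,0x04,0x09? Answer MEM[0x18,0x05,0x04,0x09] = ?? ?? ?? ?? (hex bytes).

D0: mem[0x03..0x09] <- [fc 54 4d f7 8f de 8e]
D1: mem[0x03..0x05] <- [d1 1c fc]
D2: mem[0x05..0x07] <- [89 f4 d1]
D3: mem[0x08..0x0a] <- [f4 d1 1c]
D4: mem[0x09..0x0c] <- [54 4d f7 8f]
D5: mem[0x16..0x19] <- [54 4d f7 8f]
query mem[0x18]=0xf7, mem[0x05]=0x89, mem[0x04]=0x1c, mem[0x09]=0x54

MEM[0x18,0x05,0x04,0x09] = f7 89 1c 54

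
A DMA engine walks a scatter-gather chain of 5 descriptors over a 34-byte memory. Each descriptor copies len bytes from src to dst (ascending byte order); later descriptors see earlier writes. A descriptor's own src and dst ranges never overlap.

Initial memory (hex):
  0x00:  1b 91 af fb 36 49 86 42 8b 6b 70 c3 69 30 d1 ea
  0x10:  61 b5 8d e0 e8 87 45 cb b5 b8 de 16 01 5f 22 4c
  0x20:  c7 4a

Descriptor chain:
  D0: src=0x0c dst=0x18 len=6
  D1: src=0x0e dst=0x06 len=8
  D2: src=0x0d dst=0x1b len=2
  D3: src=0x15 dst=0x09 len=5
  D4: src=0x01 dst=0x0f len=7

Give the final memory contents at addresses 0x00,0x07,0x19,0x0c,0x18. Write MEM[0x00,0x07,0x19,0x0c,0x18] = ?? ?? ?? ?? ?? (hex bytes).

D0: mem[0x18..0x1d] <- [69 30 d1 ea 61 b5]
D1: mem[0x06..0x0d] <- [d1 ea 61 b5 8d e0 e8 87]
D2: mem[0x1b..0x1c] <- [87 d1]
D3: mem[0x09..0x0d] <- [87 45 cb 69 30]
D4: mem[0x0f..0x15] <- [91 af fb 36 49 d1 ea]
query mem[0x00]=0x1b, mem[0x07]=0xea, mem[0x19]=0x30, mem[0x0c]=0x69, mem[0x18]=0x69

MEM[0x00,0x07,0x19,0x0c,0x18] = 1b ea 30 69 69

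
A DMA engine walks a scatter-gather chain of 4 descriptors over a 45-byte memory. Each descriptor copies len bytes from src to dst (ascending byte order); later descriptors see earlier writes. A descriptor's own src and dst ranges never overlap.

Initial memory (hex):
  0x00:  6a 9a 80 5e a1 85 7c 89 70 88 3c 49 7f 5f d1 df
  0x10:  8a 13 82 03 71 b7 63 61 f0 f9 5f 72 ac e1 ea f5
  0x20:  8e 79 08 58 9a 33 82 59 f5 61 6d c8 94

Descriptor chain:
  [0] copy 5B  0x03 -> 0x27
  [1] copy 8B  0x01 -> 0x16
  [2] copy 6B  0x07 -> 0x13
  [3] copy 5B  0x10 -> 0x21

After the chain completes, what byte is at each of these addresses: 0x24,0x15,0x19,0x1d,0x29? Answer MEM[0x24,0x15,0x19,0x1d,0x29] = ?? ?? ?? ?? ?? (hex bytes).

MEM[0x24,0x15,0x19,0x1d,0x29] = 89 88 a1 70 85

D0: mem[0x27..0x2b] <- [5e a1 85 7c 89]
D1: mem[0x16..0x1d] <- [9a 80 5e a1 85 7c 89 70]
D2: mem[0x13..0x18] <- [89 70 88 3c 49 7f]
D3: mem[0x21..0x25] <- [8a 13 82 89 70]
query mem[0x24]=0x89, mem[0x15]=0x88, mem[0x19]=0xa1, mem[0x1d]=0x70, mem[0x29]=0x85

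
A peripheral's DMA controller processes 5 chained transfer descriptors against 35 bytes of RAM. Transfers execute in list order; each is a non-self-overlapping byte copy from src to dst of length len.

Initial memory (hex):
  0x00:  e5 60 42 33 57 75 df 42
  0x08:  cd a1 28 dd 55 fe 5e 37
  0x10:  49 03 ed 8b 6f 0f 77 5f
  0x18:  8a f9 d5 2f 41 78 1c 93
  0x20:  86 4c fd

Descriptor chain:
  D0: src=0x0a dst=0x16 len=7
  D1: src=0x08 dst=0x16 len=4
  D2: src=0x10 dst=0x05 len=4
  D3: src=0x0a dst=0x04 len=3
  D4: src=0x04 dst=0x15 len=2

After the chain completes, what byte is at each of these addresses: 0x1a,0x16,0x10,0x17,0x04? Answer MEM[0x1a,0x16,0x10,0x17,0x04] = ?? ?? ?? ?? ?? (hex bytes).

MEM[0x1a,0x16,0x10,0x17,0x04] = 5e dd 49 a1 28

#0 dst[0x16+7] := {0x28,0xdd,0x55,0xfe,0x5e,0x37,0x49}
#1 dst[0x16+4] := {0xcd,0xa1,0x28,0xdd}
#2 dst[0x05+4] := {0x49,0x03,0xed,0x8b}
#3 dst[0x04+3] := {0x28,0xdd,0x55}
#4 dst[0x15+2] := {0x28,0xdd}
query mem[0x1a]=0x5e, mem[0x16]=0xdd, mem[0x10]=0x49, mem[0x17]=0xa1, mem[0x04]=0x28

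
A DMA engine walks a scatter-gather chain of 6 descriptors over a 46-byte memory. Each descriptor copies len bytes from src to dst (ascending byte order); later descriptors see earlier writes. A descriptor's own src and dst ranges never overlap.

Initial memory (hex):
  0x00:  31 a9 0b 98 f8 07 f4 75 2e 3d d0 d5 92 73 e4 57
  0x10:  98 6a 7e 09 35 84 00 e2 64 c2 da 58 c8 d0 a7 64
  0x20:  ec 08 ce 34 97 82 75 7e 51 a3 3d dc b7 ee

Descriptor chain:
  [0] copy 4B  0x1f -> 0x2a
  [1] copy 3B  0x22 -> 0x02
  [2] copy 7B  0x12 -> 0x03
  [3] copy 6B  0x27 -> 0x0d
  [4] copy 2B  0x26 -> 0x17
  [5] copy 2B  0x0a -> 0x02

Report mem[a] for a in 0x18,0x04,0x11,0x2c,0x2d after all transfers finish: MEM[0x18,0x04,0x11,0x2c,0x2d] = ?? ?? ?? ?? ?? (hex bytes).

MEM[0x18,0x04,0x11,0x2c,0x2d] = 7e 09 ec 08 ce

#0 dst[0x2a+4] := {0x64,0xec,0x08,0xce}
#1 dst[0x02+3] := {0xce,0x34,0x97}
#2 dst[0x03+7] := {0x7e,0x09,0x35,0x84,0x00,0xe2,0x64}
#3 dst[0x0d+6] := {0x7e,0x51,0xa3,0x64,0xec,0x08}
#4 dst[0x17+2] := {0x75,0x7e}
#5 dst[0x02+2] := {0xd0,0xd5}
query mem[0x18]=0x7e, mem[0x04]=0x09, mem[0x11]=0xec, mem[0x2c]=0x08, mem[0x2d]=0xce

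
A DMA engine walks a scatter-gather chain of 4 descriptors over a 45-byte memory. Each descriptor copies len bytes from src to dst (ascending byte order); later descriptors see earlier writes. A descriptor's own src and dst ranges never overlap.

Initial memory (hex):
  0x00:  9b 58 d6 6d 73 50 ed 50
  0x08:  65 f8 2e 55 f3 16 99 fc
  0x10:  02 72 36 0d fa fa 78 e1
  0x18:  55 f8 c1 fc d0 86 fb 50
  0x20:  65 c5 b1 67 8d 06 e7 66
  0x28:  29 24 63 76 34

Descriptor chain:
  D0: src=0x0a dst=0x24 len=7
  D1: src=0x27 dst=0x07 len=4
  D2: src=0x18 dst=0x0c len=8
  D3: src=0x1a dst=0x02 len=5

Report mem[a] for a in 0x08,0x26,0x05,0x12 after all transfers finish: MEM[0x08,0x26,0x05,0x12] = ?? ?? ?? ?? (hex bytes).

MEM[0x08,0x26,0x05,0x12] = 99 f3 86 fb

#0 dst[0x24+7] := {0x2e,0x55,0xf3,0x16,0x99,0xfc,0x02}
#1 dst[0x07+4] := {0x16,0x99,0xfc,0x02}
#2 dst[0x0c+8] := {0x55,0xf8,0xc1,0xfc,0xd0,0x86,0xfb,0x50}
#3 dst[0x02+5] := {0xc1,0xfc,0xd0,0x86,0xfb}
query mem[0x08]=0x99, mem[0x26]=0xf3, mem[0x05]=0x86, mem[0x12]=0xfb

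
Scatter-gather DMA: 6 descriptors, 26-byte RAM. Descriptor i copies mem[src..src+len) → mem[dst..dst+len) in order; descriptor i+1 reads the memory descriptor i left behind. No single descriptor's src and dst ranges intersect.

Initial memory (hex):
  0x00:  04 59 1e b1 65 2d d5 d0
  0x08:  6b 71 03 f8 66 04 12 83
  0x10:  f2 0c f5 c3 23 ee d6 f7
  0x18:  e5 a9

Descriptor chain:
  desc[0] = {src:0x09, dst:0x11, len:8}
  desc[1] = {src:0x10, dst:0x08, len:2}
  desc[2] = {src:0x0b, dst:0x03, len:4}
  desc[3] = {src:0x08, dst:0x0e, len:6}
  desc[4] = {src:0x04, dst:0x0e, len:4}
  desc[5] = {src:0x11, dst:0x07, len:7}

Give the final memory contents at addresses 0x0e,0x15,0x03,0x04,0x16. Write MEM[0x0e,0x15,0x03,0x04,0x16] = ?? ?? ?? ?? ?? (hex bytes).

MEM[0x0e,0x15,0x03,0x04,0x16] = 66 04 f8 66 12

D0: mem[0x11..0x18] <- [71 03 f8 66 04 12 83 f2]
D1: mem[0x08..0x09] <- [f2 71]
D2: mem[0x03..0x06] <- [f8 66 04 12]
D3: mem[0x0e..0x13] <- [f2 71 03 f8 66 04]
D4: mem[0x0e..0x11] <- [66 04 12 d0]
D5: mem[0x07..0x0d] <- [d0 66 04 66 04 12 83]
query mem[0x0e]=0x66, mem[0x15]=0x04, mem[0x03]=0xf8, mem[0x04]=0x66, mem[0x16]=0x12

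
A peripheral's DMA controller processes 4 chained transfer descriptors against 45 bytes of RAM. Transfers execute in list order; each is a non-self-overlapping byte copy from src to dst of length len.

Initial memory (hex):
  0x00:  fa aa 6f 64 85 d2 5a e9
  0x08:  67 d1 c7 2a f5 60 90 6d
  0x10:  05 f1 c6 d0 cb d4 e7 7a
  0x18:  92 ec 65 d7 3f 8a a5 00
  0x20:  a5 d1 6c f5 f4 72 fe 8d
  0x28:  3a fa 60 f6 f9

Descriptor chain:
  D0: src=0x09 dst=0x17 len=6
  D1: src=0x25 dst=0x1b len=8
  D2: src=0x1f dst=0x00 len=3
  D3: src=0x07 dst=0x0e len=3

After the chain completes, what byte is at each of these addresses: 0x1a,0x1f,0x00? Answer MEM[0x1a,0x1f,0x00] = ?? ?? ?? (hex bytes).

MEM[0x1a,0x1f,0x00] = f5 fa fa

[0] 0x09->0x17 len=6 : d1 c7 2a f5 60 90
[1] 0x25->0x1b len=8 : 72 fe 8d 3a fa 60 f6 f9
[2] 0x1f->0x00 len=3 : fa 60 f6
[3] 0x07->0x0e len=3 : e9 67 d1
query mem[0x1a]=0xf5, mem[0x1f]=0xfa, mem[0x00]=0xfa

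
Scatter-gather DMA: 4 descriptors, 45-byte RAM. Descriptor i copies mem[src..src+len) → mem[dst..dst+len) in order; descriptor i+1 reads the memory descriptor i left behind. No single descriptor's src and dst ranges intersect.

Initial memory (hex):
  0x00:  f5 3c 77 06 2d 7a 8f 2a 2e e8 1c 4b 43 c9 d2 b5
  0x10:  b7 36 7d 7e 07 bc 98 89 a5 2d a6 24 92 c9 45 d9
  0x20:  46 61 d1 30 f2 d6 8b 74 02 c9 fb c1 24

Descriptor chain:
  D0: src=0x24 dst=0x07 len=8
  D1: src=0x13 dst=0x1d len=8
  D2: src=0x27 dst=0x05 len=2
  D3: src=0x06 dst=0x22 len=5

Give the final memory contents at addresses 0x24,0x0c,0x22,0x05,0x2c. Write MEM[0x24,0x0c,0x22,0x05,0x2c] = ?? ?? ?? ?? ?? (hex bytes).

  after D0: wrote 8B at 0x07 = f2d68b7402c9fbc1
  after D1: wrote 8B at 0x1d = 7e07bc9889a52da6
  after D2: wrote 2B at 0x05 = 7402
  after D3: wrote 5B at 0x22 = 02f2d68b74
query mem[0x24]=0xd6, mem[0x0c]=0xc9, mem[0x22]=0x02, mem[0x05]=0x74, mem[0x2c]=0x24

MEM[0x24,0x0c,0x22,0x05,0x2c] = d6 c9 02 74 24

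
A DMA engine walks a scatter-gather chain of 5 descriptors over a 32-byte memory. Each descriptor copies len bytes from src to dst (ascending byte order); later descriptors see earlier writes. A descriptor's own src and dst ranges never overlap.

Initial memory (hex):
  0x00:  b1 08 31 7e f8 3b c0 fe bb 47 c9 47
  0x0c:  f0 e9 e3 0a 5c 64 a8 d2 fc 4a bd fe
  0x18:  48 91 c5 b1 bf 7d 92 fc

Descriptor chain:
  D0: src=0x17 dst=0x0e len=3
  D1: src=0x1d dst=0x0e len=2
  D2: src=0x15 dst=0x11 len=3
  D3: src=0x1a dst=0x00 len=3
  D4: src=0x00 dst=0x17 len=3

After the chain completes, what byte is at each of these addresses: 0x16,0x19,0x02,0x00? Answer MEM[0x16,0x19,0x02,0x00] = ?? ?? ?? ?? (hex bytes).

#0 dst[0x0e+3] := {0xfe,0x48,0x91}
#1 dst[0x0e+2] := {0x7d,0x92}
#2 dst[0x11+3] := {0x4a,0xbd,0xfe}
#3 dst[0x00+3] := {0xc5,0xb1,0xbf}
#4 dst[0x17+3] := {0xc5,0xb1,0xbf}
query mem[0x16]=0xbd, mem[0x19]=0xbf, mem[0x02]=0xbf, mem[0x00]=0xc5

MEM[0x16,0x19,0x02,0x00] = bd bf bf c5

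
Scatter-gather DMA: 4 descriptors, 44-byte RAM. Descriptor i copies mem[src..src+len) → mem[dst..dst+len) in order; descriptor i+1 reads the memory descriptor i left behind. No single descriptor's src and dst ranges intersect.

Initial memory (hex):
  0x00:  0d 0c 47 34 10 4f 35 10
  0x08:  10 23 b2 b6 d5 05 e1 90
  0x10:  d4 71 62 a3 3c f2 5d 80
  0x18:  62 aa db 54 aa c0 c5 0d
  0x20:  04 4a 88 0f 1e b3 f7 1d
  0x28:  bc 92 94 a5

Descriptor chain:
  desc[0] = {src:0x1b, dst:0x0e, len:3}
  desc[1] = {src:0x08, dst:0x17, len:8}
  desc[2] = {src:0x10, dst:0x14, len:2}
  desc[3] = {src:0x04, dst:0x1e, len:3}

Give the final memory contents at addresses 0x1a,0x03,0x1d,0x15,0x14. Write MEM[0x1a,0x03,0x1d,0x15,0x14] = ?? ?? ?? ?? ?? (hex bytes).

#0 dst[0x0e+3] := {0x54,0xaa,0xc0}
#1 dst[0x17+8] := {0x10,0x23,0xb2,0xb6,0xd5,0x05,0x54,0xaa}
#2 dst[0x14+2] := {0xc0,0x71}
#3 dst[0x1e+3] := {0x10,0x4f,0x35}
query mem[0x1a]=0xb6, mem[0x03]=0x34, mem[0x1d]=0x54, mem[0x15]=0x71, mem[0x14]=0xc0

MEM[0x1a,0x03,0x1d,0x15,0x14] = b6 34 54 71 c0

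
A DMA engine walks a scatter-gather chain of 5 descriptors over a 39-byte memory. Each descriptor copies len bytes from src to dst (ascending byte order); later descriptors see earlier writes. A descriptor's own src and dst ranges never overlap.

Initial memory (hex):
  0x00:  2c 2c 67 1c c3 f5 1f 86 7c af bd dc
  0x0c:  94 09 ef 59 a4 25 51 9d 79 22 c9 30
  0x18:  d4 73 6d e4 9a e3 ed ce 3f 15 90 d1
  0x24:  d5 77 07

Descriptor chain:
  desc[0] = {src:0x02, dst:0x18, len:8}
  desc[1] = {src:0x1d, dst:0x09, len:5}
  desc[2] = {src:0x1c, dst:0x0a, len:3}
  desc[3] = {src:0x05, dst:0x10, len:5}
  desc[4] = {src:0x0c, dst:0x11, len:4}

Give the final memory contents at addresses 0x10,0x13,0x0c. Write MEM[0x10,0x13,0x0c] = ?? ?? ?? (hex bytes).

#0 dst[0x18+8] := {0x67,0x1c,0xc3,0xf5,0x1f,0x86,0x7c,0xaf}
#1 dst[0x09+5] := {0x86,0x7c,0xaf,0x3f,0x15}
#2 dst[0x0a+3] := {0x1f,0x86,0x7c}
#3 dst[0x10+5] := {0xf5,0x1f,0x86,0x7c,0x86}
#4 dst[0x11+4] := {0x7c,0x15,0xef,0x59}
query mem[0x10]=0xf5, mem[0x13]=0xef, mem[0x0c]=0x7c

MEM[0x10,0x13,0x0c] = f5 ef 7c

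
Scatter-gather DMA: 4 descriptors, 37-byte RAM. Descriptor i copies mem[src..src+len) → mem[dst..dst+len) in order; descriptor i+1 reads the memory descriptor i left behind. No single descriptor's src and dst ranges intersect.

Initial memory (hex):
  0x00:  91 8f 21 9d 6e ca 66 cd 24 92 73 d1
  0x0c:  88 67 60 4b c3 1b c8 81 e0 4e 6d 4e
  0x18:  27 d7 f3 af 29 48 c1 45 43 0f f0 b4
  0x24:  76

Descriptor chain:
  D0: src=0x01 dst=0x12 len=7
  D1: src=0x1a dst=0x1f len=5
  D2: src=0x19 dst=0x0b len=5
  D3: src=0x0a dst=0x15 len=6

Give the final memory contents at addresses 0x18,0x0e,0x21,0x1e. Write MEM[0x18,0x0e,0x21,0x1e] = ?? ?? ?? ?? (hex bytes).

[0] 0x01->0x12 len=7 : 8f 21 9d 6e ca 66 cd
[1] 0x1a->0x1f len=5 : f3 af 29 48 c1
[2] 0x19->0x0b len=5 : d7 f3 af 29 48
[3] 0x0a->0x15 len=6 : 73 d7 f3 af 29 48
query mem[0x18]=0xaf, mem[0x0e]=0x29, mem[0x21]=0x29, mem[0x1e]=0xc1

MEM[0x18,0x0e,0x21,0x1e] = af 29 29 c1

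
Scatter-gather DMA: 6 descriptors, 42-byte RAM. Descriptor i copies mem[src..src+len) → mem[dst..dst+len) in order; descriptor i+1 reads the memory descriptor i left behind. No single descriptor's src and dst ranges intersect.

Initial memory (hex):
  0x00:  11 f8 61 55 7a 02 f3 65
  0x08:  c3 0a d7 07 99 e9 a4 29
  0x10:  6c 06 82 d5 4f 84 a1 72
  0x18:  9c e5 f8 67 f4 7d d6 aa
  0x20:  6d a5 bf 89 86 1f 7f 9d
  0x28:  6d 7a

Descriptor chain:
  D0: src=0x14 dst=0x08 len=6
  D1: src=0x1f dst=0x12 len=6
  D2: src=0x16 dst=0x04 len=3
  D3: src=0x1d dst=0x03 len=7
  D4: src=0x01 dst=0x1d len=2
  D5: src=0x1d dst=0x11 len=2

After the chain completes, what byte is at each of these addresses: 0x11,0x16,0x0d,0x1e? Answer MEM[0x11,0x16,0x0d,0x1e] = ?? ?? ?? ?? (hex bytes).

MEM[0x11,0x16,0x0d,0x1e] = f8 89 e5 61

  after D0: wrote 6B at 0x08 = 4f84a1729ce5
  after D1: wrote 6B at 0x12 = aa6da5bf8986
  after D2: wrote 3B at 0x04 = 89869c
  after D3: wrote 7B at 0x03 = 7dd6aa6da5bf89
  after D4: wrote 2B at 0x1d = f861
  after D5: wrote 2B at 0x11 = f861
query mem[0x11]=0xf8, mem[0x16]=0x89, mem[0x0d]=0xe5, mem[0x1e]=0x61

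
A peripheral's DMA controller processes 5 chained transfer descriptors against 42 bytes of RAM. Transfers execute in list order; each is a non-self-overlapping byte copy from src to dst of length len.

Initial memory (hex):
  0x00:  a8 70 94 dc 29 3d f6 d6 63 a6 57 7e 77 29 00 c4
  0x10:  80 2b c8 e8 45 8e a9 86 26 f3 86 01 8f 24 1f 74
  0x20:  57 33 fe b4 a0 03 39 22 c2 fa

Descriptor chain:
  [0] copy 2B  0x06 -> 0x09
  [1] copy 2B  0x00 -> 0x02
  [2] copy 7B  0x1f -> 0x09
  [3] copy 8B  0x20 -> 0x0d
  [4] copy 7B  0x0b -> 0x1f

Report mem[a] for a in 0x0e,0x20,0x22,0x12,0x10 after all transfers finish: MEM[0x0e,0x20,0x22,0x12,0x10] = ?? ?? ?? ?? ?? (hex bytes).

  after D0: wrote 2B at 0x09 = f6d6
  after D1: wrote 2B at 0x02 = a870
  after D2: wrote 7B at 0x09 = 745733feb4a003
  after D3: wrote 8B at 0x0d = 5733feb4a0033922
  after D4: wrote 7B at 0x1f = 33fe5733feb4a0
query mem[0x0e]=0x33, mem[0x20]=0xfe, mem[0x22]=0x33, mem[0x12]=0x03, mem[0x10]=0xb4

MEM[0x0e,0x20,0x22,0x12,0x10] = 33 fe 33 03 b4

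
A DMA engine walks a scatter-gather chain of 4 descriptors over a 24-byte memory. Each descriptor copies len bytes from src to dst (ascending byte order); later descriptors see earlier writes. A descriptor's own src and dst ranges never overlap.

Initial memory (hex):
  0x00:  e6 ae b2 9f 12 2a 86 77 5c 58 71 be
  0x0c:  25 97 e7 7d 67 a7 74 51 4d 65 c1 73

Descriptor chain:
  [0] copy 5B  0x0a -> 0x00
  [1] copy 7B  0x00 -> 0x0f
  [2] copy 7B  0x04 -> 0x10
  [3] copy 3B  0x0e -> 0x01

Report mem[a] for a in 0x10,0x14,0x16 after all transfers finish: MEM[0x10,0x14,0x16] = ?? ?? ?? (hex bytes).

MEM[0x10,0x14,0x16] = e7 5c 71

  after D0: wrote 5B at 0x00 = 71be2597e7
  after D1: wrote 7B at 0x0f = 71be2597e72a86
  after D2: wrote 7B at 0x10 = e72a86775c5871
  after D3: wrote 3B at 0x01 = e771e7
query mem[0x10]=0xe7, mem[0x14]=0x5c, mem[0x16]=0x71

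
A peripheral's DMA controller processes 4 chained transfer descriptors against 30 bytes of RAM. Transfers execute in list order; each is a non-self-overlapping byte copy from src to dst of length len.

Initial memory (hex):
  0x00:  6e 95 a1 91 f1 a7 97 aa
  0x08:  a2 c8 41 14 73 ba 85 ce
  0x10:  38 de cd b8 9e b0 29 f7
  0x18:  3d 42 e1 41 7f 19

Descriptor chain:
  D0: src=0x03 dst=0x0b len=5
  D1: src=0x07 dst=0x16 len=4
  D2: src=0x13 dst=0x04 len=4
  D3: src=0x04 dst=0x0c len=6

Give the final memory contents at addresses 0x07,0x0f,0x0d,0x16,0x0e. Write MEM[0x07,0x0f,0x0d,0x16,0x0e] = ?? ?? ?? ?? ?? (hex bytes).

[0] 0x03->0x0b len=5 : 91 f1 a7 97 aa
[1] 0x07->0x16 len=4 : aa a2 c8 41
[2] 0x13->0x04 len=4 : b8 9e b0 aa
[3] 0x04->0x0c len=6 : b8 9e b0 aa a2 c8
query mem[0x07]=0xaa, mem[0x0f]=0xaa, mem[0x0d]=0x9e, mem[0x16]=0xaa, mem[0x0e]=0xb0

MEM[0x07,0x0f,0x0d,0x16,0x0e] = aa aa 9e aa b0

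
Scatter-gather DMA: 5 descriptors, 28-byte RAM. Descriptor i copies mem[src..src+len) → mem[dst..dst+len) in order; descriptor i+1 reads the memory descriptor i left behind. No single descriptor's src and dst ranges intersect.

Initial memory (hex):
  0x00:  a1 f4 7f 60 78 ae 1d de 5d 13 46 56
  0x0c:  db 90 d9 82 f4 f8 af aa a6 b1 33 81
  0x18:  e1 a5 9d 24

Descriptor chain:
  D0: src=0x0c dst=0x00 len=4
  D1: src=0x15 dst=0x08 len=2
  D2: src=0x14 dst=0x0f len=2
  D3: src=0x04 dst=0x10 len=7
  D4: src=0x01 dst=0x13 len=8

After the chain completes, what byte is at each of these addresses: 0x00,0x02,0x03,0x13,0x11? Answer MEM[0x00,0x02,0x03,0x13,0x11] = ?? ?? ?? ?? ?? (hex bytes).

D0: mem[0x00..0x03] <- [db 90 d9 82]
D1: mem[0x08..0x09] <- [b1 33]
D2: mem[0x0f..0x10] <- [a6 b1]
D3: mem[0x10..0x16] <- [78 ae 1d de b1 33 46]
D4: mem[0x13..0x1a] <- [90 d9 82 78 ae 1d de b1]
query mem[0x00]=0xdb, mem[0x02]=0xd9, mem[0x03]=0x82, mem[0x13]=0x90, mem[0x11]=0xae

MEM[0x00,0x02,0x03,0x13,0x11] = db d9 82 90 ae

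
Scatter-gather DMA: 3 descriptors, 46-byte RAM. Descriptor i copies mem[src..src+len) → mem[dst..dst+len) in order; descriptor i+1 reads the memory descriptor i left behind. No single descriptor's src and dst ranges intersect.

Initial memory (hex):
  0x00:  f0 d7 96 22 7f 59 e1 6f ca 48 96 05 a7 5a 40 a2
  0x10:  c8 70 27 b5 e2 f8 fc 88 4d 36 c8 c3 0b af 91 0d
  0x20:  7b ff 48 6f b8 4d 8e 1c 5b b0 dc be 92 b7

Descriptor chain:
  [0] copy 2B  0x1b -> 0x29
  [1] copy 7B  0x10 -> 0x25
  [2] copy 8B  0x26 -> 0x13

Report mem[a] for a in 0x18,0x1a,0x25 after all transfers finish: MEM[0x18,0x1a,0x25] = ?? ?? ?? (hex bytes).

MEM[0x18,0x1a,0x25] = fc b7 c8

#0 dst[0x29+2] := {0xc3,0x0b}
#1 dst[0x25+7] := {0xc8,0x70,0x27,0xb5,0xe2,0xf8,0xfc}
#2 dst[0x13+8] := {0x70,0x27,0xb5,0xe2,0xf8,0xfc,0x92,0xb7}
query mem[0x18]=0xfc, mem[0x1a]=0xb7, mem[0x25]=0xc8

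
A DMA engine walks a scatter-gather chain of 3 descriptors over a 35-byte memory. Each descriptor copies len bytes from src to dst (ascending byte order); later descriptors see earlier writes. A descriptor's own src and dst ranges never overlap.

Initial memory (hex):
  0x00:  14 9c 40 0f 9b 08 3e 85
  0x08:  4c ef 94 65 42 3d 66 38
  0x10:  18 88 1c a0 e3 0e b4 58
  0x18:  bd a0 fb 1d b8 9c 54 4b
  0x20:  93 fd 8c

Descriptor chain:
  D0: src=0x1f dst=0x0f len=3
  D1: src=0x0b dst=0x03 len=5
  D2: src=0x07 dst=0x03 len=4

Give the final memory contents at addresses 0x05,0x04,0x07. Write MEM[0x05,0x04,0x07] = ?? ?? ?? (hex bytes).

D0: mem[0x0f..0x11] <- [4b 93 fd]
D1: mem[0x03..0x07] <- [65 42 3d 66 4b]
D2: mem[0x03..0x06] <- [4b 4c ef 94]
query mem[0x05]=0xef, mem[0x04]=0x4c, mem[0x07]=0x4b

MEM[0x05,0x04,0x07] = ef 4c 4b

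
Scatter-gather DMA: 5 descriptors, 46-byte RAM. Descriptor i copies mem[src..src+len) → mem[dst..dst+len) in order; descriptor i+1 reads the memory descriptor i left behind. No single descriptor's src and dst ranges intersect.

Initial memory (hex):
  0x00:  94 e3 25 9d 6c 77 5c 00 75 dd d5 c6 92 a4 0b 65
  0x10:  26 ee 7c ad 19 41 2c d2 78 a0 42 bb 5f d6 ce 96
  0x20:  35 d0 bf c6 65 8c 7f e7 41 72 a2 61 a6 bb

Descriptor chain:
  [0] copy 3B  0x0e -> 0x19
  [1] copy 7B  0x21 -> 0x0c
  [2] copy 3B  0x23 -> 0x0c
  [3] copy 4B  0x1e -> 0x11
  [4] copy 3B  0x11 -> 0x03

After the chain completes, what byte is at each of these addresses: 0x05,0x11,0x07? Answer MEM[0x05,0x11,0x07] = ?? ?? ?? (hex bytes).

MEM[0x05,0x11,0x07] = 35 ce 00

[0] 0x0e->0x19 len=3 : 0b 65 26
[1] 0x21->0x0c len=7 : d0 bf c6 65 8c 7f e7
[2] 0x23->0x0c len=3 : c6 65 8c
[3] 0x1e->0x11 len=4 : ce 96 35 d0
[4] 0x11->0x03 len=3 : ce 96 35
query mem[0x05]=0x35, mem[0x11]=0xce, mem[0x07]=0x00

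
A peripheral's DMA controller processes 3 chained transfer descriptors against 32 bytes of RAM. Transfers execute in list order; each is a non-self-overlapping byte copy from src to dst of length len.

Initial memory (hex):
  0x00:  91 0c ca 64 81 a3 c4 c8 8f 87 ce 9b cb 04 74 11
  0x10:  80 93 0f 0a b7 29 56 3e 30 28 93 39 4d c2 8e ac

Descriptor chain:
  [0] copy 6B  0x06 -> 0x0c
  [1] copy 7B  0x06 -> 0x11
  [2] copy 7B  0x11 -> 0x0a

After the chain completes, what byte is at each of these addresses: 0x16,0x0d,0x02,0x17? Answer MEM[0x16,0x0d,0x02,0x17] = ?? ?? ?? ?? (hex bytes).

MEM[0x16,0x0d,0x02,0x17] = 9b 87 ca c4

#0 dst[0x0c+6] := {0xc4,0xc8,0x8f,0x87,0xce,0x9b}
#1 dst[0x11+7] := {0xc4,0xc8,0x8f,0x87,0xce,0x9b,0xc4}
#2 dst[0x0a+7] := {0xc4,0xc8,0x8f,0x87,0xce,0x9b,0xc4}
query mem[0x16]=0x9b, mem[0x0d]=0x87, mem[0x02]=0xca, mem[0x17]=0xc4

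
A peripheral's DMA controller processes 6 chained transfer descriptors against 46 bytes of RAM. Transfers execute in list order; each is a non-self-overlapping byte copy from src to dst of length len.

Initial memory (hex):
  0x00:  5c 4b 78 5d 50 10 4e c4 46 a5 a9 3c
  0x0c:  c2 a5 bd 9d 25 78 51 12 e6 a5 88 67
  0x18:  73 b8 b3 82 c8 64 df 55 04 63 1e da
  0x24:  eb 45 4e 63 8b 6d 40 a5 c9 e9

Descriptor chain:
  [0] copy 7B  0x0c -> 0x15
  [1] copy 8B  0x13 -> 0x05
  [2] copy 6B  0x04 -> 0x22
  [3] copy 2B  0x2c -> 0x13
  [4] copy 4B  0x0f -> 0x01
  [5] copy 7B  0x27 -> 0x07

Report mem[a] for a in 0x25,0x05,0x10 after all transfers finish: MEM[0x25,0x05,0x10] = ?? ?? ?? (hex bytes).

[0] 0x0c->0x15 len=7 : c2 a5 bd 9d 25 78 51
[1] 0x13->0x05 len=8 : 12 e6 c2 a5 bd 9d 25 78
[2] 0x04->0x22 len=6 : 50 12 e6 c2 a5 bd
[3] 0x2c->0x13 len=2 : c9 e9
[4] 0x0f->0x01 len=4 : 9d 25 78 51
[5] 0x27->0x07 len=7 : bd 8b 6d 40 a5 c9 e9
query mem[0x25]=0xc2, mem[0x05]=0x12, mem[0x10]=0x25

MEM[0x25,0x05,0x10] = c2 12 25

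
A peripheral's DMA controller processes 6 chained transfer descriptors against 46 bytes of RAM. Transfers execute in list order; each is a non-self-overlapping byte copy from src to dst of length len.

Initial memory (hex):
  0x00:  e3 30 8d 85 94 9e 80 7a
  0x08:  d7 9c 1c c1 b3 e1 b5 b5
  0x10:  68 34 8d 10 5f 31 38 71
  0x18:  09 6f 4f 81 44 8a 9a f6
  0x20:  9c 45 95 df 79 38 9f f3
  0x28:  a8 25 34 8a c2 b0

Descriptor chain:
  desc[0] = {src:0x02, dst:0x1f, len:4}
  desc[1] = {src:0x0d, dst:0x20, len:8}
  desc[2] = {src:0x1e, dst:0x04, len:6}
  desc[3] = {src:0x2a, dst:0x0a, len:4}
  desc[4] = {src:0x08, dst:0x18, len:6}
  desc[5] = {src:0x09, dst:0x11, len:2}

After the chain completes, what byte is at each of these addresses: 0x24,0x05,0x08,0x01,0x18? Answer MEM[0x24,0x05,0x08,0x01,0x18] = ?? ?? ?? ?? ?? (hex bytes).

[0] 0x02->0x1f len=4 : 8d 85 94 9e
[1] 0x0d->0x20 len=8 : e1 b5 b5 68 34 8d 10 5f
[2] 0x1e->0x04 len=6 : 9a 8d e1 b5 b5 68
[3] 0x2a->0x0a len=4 : 34 8a c2 b0
[4] 0x08->0x18 len=6 : b5 68 34 8a c2 b0
[5] 0x09->0x11 len=2 : 68 34
query mem[0x24]=0x34, mem[0x05]=0x8d, mem[0x08]=0xb5, mem[0x01]=0x30, mem[0x18]=0xb5

MEM[0x24,0x05,0x08,0x01,0x18] = 34 8d b5 30 b5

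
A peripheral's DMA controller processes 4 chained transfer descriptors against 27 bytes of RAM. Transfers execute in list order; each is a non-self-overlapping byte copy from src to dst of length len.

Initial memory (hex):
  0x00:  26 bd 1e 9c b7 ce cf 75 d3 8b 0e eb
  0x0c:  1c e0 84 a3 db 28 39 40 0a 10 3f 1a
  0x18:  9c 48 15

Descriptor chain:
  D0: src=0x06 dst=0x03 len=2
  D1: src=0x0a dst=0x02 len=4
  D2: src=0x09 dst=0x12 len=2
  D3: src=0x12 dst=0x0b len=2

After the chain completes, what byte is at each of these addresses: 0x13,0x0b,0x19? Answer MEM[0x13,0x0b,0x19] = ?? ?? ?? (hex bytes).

  after D0: wrote 2B at 0x03 = cf75
  after D1: wrote 4B at 0x02 = 0eeb1ce0
  after D2: wrote 2B at 0x12 = 8b0e
  after D3: wrote 2B at 0x0b = 8b0e
query mem[0x13]=0x0e, mem[0x0b]=0x8b, mem[0x19]=0x48

MEM[0x13,0x0b,0x19] = 0e 8b 48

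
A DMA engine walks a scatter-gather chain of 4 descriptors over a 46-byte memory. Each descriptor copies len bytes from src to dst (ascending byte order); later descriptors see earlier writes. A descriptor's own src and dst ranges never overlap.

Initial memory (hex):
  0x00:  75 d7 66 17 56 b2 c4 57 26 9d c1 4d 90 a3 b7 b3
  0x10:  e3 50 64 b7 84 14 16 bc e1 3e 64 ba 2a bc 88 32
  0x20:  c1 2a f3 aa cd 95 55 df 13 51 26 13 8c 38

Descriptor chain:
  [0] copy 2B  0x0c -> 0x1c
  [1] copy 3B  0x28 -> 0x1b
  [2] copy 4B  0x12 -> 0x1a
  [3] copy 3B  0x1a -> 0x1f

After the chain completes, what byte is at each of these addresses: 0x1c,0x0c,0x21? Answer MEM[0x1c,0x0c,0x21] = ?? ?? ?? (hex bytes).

  after D0: wrote 2B at 0x1c = 90a3
  after D1: wrote 3B at 0x1b = 135126
  after D2: wrote 4B at 0x1a = 64b78414
  after D3: wrote 3B at 0x1f = 64b784
query mem[0x1c]=0x84, mem[0x0c]=0x90, mem[0x21]=0x84

MEM[0x1c,0x0c,0x21] = 84 90 84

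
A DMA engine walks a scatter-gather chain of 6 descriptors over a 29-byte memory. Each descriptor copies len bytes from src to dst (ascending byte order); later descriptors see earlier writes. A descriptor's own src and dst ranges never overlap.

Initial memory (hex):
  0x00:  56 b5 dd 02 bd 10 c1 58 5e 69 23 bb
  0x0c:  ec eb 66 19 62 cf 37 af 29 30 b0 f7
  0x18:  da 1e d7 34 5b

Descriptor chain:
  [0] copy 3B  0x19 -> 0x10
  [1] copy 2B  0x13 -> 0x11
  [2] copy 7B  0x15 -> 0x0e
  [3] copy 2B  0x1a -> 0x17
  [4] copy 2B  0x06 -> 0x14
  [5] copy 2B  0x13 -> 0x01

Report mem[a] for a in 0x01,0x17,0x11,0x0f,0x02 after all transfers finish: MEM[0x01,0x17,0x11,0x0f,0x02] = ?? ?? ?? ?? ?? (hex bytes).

MEM[0x01,0x17,0x11,0x0f,0x02] = d7 d7 da b0 c1

[0] 0x19->0x10 len=3 : 1e d7 34
[1] 0x13->0x11 len=2 : af 29
[2] 0x15->0x0e len=7 : 30 b0 f7 da 1e d7 34
[3] 0x1a->0x17 len=2 : d7 34
[4] 0x06->0x14 len=2 : c1 58
[5] 0x13->0x01 len=2 : d7 c1
query mem[0x01]=0xd7, mem[0x17]=0xd7, mem[0x11]=0xda, mem[0x0f]=0xb0, mem[0x02]=0xc1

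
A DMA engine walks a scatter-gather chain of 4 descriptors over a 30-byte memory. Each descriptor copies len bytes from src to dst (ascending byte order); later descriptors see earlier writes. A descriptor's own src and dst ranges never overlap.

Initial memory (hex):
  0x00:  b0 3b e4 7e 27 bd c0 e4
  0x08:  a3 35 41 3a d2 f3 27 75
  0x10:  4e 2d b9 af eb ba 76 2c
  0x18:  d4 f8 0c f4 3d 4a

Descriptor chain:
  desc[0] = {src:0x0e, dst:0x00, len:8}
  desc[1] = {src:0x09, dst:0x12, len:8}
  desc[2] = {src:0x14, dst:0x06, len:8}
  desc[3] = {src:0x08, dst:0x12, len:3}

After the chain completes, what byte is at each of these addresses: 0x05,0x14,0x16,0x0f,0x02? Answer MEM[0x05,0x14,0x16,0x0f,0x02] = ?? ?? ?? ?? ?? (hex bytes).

D0: mem[0x00..0x07] <- [27 75 4e 2d b9 af eb ba]
D1: mem[0x12..0x19] <- [35 41 3a d2 f3 27 75 4e]
D2: mem[0x06..0x0d] <- [3a d2 f3 27 75 4e 0c f4]
D3: mem[0x12..0x14] <- [f3 27 75]
query mem[0x05]=0xaf, mem[0x14]=0x75, mem[0x16]=0xf3, mem[0x0f]=0x75, mem[0x02]=0x4e

MEM[0x05,0x14,0x16,0x0f,0x02] = af 75 f3 75 4e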